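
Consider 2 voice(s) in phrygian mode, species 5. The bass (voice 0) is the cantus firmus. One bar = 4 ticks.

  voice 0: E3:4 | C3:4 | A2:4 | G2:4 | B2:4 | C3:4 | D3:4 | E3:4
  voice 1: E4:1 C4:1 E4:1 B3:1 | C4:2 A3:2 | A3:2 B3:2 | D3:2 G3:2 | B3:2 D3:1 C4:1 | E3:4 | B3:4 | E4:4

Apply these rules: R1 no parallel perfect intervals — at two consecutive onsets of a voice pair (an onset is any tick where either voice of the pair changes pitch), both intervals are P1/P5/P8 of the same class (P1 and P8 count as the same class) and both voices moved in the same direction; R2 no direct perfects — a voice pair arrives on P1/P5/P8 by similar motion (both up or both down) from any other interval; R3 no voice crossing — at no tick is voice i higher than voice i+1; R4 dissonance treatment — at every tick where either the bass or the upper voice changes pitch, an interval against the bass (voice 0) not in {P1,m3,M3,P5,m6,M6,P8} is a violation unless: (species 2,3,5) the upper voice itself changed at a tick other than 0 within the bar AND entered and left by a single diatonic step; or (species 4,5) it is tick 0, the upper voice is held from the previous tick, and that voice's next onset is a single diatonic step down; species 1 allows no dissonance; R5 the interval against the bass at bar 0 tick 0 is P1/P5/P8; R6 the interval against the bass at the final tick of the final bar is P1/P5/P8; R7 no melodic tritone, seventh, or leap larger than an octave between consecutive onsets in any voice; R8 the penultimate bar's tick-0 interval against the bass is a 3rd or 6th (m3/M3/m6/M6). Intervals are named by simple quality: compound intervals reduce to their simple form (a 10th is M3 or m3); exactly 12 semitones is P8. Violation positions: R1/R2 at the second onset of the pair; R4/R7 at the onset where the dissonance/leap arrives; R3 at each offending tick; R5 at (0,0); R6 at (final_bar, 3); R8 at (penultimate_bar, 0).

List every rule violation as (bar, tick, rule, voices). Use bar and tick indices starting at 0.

(2, 2, R4, (0, 1))
(3, 0, R2, (0, 1))
(4, 0, R1, (0, 1))
(4, 3, R4, (0, 1))
(4, 3, R7, (1,))
(7, 0, R2, (0, 1))

bar 0: v0=E3 v1=E4 downbeat P8
bar 1: v0=C3 v1=C4 downbeat P8
bar 2: v0=A2 v1=A3 downbeat P8
bar 3: v0=G2 v1=D3 downbeat P5
bar 4: v0=B2 v1=B3 downbeat P8
bar 5: v0=C3 v1=E3 downbeat M3
bar 6: v0=D3 v1=B3 downbeat M6
bar 7: v0=E3 v1=E4 downbeat P8
  -> R4 @ bar 2 tick 2 v(0, 1): A2/B3 M2 untreated
  -> R2 @ bar 3 tick 0 v(0, 1): A2/B3 M2 -> G2/D3 P5 similar
  -> R1 @ bar 4 tick 0 v(0, 1): G2/G3 P8 -> B2/B3 P8 similar
  -> R4 @ bar 4 tick 3 v(0, 1): B2/C4 m2 untreated
  -> R7 @ bar 4 tick 3 v(1,): D3->C4 leap 10st
  -> R2 @ bar 7 tick 0 v(0, 1): D3/B3 M6 -> E3/E4 P8 similar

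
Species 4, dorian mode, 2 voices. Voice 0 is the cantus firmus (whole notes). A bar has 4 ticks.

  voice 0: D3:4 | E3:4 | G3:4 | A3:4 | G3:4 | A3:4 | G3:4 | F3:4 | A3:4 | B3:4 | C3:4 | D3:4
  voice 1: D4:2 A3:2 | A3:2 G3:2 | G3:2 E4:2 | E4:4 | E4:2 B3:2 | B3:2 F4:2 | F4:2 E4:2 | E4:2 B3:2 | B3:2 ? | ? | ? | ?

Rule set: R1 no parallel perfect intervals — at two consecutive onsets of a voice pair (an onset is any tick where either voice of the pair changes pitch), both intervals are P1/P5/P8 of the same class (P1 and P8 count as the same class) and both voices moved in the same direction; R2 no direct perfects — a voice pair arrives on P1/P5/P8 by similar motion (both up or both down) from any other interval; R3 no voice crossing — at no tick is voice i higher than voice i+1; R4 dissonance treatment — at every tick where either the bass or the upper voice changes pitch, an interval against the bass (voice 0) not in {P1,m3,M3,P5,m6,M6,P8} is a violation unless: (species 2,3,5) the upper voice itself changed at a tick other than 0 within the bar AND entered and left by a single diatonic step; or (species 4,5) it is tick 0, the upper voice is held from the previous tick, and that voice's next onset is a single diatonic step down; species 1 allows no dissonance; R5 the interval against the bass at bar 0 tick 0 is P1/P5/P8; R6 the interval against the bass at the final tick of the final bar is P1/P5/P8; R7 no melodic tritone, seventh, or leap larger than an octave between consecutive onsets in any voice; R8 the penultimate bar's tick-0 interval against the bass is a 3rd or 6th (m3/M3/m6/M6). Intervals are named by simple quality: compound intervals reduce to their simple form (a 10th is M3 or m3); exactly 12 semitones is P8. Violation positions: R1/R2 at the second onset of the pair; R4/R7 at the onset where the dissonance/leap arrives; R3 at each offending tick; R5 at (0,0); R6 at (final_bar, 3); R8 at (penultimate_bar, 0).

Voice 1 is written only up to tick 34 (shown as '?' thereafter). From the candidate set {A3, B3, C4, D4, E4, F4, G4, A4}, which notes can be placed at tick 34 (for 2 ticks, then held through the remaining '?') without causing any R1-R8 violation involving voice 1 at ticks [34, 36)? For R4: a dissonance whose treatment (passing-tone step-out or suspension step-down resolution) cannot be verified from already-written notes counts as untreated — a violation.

A3: legal
B3: legal
C4: legal
D4: violates R4
E4: legal
F4: violates R7
G4: violates R4
A4: violates R7

{A3, B3, C4, E4}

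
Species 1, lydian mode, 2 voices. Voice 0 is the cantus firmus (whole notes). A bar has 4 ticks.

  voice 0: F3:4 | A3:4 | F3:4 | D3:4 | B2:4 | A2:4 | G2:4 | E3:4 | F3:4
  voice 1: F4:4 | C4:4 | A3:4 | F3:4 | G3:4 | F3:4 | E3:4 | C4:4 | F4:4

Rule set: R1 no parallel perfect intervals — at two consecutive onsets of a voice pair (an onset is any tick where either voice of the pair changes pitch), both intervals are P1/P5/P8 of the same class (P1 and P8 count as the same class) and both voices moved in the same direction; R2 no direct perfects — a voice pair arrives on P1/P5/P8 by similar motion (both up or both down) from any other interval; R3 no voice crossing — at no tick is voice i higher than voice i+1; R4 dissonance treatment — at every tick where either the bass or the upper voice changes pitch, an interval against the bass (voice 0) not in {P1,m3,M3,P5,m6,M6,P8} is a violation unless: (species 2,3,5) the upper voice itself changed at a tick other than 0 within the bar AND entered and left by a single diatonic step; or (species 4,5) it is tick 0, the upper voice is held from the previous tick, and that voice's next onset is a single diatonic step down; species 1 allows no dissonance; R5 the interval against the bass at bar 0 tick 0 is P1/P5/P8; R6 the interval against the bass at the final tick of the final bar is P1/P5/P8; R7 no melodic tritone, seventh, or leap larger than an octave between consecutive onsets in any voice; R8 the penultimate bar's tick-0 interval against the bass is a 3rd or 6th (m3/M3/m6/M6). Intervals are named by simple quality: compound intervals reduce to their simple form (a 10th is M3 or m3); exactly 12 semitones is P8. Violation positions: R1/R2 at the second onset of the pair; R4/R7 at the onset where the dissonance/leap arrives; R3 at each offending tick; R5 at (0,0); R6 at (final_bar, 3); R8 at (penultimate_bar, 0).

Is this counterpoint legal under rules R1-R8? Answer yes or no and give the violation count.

No (1 violations)

bar 0: v0=F3 v1=F4 (P8)
bar 1: v0=A3 v1=C4 (m3)
bar 2: v0=F3 v1=A3 (M3)
bar 3: v0=D3 v1=F3 (m3)
bar 4: v0=B2 v1=G3 (m6)
bar 5: v0=A2 v1=F3 (m6)
bar 6: v0=G2 v1=E3 (M6)
bar 7: v0=E3 v1=C4 (m6)
bar 8: v0=F3 v1=F4 (P8)
  R2 @ bar8.0: E3/C4 m6 -> F3/F4 P8 similar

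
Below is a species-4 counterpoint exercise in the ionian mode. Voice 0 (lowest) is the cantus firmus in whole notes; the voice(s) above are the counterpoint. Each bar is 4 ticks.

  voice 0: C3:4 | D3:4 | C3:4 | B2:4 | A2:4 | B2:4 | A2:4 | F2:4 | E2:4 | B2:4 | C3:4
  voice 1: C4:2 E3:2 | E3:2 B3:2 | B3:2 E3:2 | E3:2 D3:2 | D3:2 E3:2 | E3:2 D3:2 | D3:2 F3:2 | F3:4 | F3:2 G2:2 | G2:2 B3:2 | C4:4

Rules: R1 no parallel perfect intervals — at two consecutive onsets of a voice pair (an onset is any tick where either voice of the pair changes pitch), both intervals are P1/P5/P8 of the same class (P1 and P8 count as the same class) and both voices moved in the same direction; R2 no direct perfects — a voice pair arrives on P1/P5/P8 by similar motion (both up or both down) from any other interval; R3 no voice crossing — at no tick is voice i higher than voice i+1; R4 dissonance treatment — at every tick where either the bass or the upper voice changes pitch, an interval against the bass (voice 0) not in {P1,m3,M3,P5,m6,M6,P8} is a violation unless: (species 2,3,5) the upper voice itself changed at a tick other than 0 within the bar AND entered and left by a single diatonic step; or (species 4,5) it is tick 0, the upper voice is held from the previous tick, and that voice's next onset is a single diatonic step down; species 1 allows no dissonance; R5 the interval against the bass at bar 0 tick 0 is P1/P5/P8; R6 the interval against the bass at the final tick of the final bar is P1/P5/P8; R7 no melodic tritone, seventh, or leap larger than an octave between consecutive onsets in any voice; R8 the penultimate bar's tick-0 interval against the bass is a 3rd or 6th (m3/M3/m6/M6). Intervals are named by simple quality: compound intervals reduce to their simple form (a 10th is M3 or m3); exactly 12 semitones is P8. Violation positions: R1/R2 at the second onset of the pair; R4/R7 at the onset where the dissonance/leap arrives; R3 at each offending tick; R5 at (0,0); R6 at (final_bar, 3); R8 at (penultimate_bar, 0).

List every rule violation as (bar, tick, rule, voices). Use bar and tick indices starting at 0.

(1, 0, R4, (0, 1))
(2, 0, R4, (0, 1))
(4, 0, R4, (0, 1))
(6, 0, R4, (0, 1))
(8, 0, R4, (0, 1))
(8, 2, R7, (1,))
(9, 0, R3, (0, 1))
(9, 1, R3, (0, 1))
(9, 2, R7, (1,))
(10, 0, R1, (0, 1))

bar 0: v0=C3 v1=C4 downbeat P8
bar 1: v0=D3 v1=E3 downbeat M2
bar 2: v0=C3 v1=B3 downbeat M7
bar 3: v0=B2 v1=E3 downbeat P4
bar 4: v0=A2 v1=D3 downbeat P4
bar 5: v0=B2 v1=E3 downbeat P4
bar 6: v0=A2 v1=D3 downbeat P4
bar 7: v0=F2 v1=F3 downbeat P8
bar 8: v0=E2 v1=F3 downbeat m2
bar 9: v0=B2 v1=G2 downbeat M3
bar 10: v0=C3 v1=C4 downbeat P8
  -> R4 @ bar 1 tick 0 v(0, 1): D3/E3 M2 untreated
  -> R4 @ bar 2 tick 0 v(0, 1): C3/B3 M7 untreated
  -> R4 @ bar 4 tick 0 v(0, 1): A2/D3 P4 untreated
  -> R4 @ bar 6 tick 0 v(0, 1): A2/D3 P4 untreated
  -> R4 @ bar 8 tick 0 v(0, 1): E2/F3 m2 untreated
  -> R7 @ bar 8 tick 2 v(1,): F3->G2 leap 10st
  -> R3 @ bar 9 tick 0 v(0, 1): B2 above G2
  -> R3 @ bar 9 tick 1 v(0, 1): B2 above G2
  -> R7 @ bar 9 tick 2 v(1,): G2->B3 leap 16st
  -> R1 @ bar 10 tick 0 v(0, 1): B2/B3 P8 -> C3/C4 P8 similar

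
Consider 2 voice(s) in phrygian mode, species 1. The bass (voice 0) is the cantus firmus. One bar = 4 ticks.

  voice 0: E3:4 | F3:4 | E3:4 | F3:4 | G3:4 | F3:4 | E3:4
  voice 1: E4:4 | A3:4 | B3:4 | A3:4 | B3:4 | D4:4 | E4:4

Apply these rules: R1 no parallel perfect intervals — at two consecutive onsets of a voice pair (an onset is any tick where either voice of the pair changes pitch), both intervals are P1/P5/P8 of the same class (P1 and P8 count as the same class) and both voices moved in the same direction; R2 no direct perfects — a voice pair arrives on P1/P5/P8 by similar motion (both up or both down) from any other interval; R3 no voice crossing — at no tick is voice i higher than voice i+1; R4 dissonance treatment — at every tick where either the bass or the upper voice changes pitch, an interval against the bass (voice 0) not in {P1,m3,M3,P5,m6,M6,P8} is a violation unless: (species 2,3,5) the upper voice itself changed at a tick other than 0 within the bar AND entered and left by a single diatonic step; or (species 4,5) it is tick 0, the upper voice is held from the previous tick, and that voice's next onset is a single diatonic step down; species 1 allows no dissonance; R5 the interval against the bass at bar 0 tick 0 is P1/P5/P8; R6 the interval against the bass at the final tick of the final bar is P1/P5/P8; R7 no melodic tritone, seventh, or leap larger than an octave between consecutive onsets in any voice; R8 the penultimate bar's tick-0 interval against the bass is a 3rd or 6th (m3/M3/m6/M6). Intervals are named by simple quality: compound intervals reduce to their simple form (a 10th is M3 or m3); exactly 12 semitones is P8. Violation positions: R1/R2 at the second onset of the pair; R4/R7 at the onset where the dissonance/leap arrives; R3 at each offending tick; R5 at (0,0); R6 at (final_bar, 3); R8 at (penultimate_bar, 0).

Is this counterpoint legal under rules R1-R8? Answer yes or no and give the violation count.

Yes (0 violations)

bar 0: v0=E3 v1=E4 (P8)
bar 1: v0=F3 v1=A3 (M3)
bar 2: v0=E3 v1=B3 (P5)
bar 3: v0=F3 v1=A3 (M3)
bar 4: v0=G3 v1=B3 (M3)
bar 5: v0=F3 v1=D4 (M6)
bar 6: v0=E3 v1=E4 (P8)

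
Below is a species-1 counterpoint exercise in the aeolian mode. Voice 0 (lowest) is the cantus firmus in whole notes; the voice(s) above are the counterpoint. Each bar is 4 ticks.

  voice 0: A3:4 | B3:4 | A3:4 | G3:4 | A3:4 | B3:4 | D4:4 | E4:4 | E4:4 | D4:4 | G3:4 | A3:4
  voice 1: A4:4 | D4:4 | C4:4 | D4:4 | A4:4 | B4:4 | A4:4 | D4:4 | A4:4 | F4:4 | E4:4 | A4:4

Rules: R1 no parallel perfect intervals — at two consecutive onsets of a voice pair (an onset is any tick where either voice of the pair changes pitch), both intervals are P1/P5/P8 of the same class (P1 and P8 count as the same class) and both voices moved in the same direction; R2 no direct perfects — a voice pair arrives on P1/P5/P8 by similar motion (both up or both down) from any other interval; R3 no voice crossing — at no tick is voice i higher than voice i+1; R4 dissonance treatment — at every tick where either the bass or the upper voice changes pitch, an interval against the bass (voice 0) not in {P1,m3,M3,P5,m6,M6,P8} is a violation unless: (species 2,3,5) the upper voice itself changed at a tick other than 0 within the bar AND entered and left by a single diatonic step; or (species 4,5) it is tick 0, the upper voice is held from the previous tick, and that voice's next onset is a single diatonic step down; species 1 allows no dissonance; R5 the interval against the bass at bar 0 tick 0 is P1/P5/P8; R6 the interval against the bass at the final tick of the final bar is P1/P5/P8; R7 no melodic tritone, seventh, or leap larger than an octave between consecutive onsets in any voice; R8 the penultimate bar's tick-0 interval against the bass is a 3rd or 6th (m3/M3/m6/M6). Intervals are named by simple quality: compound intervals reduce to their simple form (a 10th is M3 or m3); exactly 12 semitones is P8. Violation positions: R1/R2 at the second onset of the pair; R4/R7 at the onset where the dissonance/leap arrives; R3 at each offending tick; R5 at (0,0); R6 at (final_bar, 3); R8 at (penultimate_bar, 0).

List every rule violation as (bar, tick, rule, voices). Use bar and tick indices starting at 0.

(4, 0, R2, (0, 1))
(5, 0, R1, (0, 1))
(7, 0, R3, (0, 1))
(7, 0, R4, (0, 1))
(7, 1, R3, (0, 1))
(7, 2, R3, (0, 1))
(7, 3, R3, (0, 1))
(8, 0, R4, (0, 1))
(11, 0, R2, (0, 1))

bar 0: v0=A3 v1=A4 downbeat P8
bar 1: v0=B3 v1=D4 downbeat m3
bar 2: v0=A3 v1=C4 downbeat m3
bar 3: v0=G3 v1=D4 downbeat P5
bar 4: v0=A3 v1=A4 downbeat P8
bar 5: v0=B3 v1=B4 downbeat P8
bar 6: v0=D4 v1=A4 downbeat P5
bar 7: v0=E4 v1=D4 downbeat M2
bar 8: v0=E4 v1=A4 downbeat P4
bar 9: v0=D4 v1=F4 downbeat m3
bar 10: v0=G3 v1=E4 downbeat M6
bar 11: v0=A3 v1=A4 downbeat P8
  -> R2 @ bar 4 tick 0 v(0, 1): G3/D4 P5 -> A3/A4 P8 similar
  -> R1 @ bar 5 tick 0 v(0, 1): A3/A4 P8 -> B3/B4 P8 similar
  -> R3 @ bar 7 tick 0 v(0, 1): E4 above D4
  -> R4 @ bar 7 tick 0 v(0, 1): E4/D4 M2 untreated
  -> R3 @ bar 7 tick 1 v(0, 1): E4 above D4
  -> R3 @ bar 7 tick 2 v(0, 1): E4 above D4
  -> R3 @ bar 7 tick 3 v(0, 1): E4 above D4
  -> R4 @ bar 8 tick 0 v(0, 1): E4/A4 P4 untreated
  -> R2 @ bar 11 tick 0 v(0, 1): G3/E4 M6 -> A3/A4 P8 similar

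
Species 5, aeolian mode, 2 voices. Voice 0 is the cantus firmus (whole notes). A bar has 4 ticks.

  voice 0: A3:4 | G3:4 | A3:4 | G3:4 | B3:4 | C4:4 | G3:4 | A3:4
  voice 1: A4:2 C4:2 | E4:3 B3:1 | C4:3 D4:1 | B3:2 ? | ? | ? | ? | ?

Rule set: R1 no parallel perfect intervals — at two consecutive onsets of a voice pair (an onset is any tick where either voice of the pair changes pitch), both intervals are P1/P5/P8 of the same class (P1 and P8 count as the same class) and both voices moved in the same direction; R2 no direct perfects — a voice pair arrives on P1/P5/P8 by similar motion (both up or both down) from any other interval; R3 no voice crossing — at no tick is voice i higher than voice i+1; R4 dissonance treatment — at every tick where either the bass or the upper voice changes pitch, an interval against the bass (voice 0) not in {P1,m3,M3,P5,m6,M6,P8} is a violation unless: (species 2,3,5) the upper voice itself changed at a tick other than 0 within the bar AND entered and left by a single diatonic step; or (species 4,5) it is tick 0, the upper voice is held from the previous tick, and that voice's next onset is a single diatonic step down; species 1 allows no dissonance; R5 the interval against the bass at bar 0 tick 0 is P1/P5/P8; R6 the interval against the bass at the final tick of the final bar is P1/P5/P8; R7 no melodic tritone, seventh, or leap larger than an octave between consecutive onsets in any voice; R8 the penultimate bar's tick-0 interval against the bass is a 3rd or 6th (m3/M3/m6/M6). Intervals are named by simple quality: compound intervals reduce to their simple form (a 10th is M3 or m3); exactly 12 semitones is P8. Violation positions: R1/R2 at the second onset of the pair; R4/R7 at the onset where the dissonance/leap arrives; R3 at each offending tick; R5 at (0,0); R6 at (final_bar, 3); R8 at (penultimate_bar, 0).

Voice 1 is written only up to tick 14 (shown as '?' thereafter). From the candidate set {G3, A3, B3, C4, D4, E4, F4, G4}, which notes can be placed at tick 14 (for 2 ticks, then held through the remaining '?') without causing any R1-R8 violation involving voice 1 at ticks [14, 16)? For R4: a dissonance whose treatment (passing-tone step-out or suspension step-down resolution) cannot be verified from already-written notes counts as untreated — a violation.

G3: legal
A3: violates R4
B3: legal
C4: violates R4
D4: legal
E4: legal
F4: violates R4,R7
G4: legal

{B3, D4, E4, G3, G4}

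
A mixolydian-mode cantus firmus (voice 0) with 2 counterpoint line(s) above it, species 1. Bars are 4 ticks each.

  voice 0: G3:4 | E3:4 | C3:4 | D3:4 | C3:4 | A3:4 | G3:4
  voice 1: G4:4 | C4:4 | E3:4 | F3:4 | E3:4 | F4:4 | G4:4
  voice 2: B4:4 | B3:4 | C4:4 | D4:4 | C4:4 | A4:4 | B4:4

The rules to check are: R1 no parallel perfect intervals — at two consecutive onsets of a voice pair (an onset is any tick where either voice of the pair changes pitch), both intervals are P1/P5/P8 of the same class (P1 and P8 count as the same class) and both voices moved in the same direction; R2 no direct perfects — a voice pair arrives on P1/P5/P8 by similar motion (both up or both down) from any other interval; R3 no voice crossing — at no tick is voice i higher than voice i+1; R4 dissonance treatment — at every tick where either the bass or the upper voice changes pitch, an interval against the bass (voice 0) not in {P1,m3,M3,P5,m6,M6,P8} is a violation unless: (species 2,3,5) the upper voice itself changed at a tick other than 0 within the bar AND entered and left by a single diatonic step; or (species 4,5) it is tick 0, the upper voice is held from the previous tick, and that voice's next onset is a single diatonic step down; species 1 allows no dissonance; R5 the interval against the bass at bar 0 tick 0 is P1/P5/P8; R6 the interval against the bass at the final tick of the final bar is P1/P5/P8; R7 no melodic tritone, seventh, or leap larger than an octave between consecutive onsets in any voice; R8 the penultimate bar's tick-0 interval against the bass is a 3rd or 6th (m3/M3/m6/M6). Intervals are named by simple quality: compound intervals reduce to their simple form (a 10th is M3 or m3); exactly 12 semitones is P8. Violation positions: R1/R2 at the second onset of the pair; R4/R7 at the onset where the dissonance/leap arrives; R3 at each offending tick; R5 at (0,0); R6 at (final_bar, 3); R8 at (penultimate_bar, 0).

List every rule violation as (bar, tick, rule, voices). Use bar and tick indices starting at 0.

(0, 0, R5, (0, 2))
(1, 0, R2, (0, 2))
(1, 0, R3, (1, 2))
(1, 1, R3, (1, 2))
(1, 2, R3, (1, 2))
(1, 3, R3, (1, 2))
(3, 0, R1, (0, 2))
(4, 0, R1, (0, 2))
(5, 0, R1, (0, 2))
(5, 0, R7, (1,))
(5, 0, R8, (0, 2))
(6, 3, R6, (0, 2))

bar 0: v0=G3 v1=G4 v2=B4 downbeat M3
bar 1: v0=E3 v1=C4 v2=B3 downbeat P5
bar 2: v0=C3 v1=E3 v2=C4 downbeat P8
bar 3: v0=D3 v1=F3 v2=D4 downbeat P8
bar 4: v0=C3 v1=E3 v2=C4 downbeat P8
bar 5: v0=A3 v1=F4 v2=A4 downbeat P8
bar 6: v0=G3 v1=G4 v2=B4 downbeat M3
  -> R5 @ bar 0 tick 0 v(0, 2): opens on M3
  -> R2 @ bar 1 tick 0 v(0, 2): G3/B4 M3 -> E3/B3 P5 similar
  -> R3 @ bar 1 tick 0 v(1, 2): C4 above B3
  -> R3 @ bar 1 tick 1 v(1, 2): C4 above B3
  -> R3 @ bar 1 tick 2 v(1, 2): C4 above B3
  -> R3 @ bar 1 tick 3 v(1, 2): C4 above B3
  -> R1 @ bar 3 tick 0 v(0, 2): C3/C4 P8 -> D3/D4 P8 similar
  -> R1 @ bar 4 tick 0 v(0, 2): D3/D4 P8 -> C3/C4 P8 similar
  -> R1 @ bar 5 tick 0 v(0, 2): C3/C4 P8 -> A3/A4 P8 similar
  -> R7 @ bar 5 tick 0 v(1,): E3->F4 leap 13st
  -> R8 @ bar 5 tick 0 v(0, 2): penult P8 not 3rd/6th
  -> R6 @ bar 6 tick 3 v(0, 2): closes on M3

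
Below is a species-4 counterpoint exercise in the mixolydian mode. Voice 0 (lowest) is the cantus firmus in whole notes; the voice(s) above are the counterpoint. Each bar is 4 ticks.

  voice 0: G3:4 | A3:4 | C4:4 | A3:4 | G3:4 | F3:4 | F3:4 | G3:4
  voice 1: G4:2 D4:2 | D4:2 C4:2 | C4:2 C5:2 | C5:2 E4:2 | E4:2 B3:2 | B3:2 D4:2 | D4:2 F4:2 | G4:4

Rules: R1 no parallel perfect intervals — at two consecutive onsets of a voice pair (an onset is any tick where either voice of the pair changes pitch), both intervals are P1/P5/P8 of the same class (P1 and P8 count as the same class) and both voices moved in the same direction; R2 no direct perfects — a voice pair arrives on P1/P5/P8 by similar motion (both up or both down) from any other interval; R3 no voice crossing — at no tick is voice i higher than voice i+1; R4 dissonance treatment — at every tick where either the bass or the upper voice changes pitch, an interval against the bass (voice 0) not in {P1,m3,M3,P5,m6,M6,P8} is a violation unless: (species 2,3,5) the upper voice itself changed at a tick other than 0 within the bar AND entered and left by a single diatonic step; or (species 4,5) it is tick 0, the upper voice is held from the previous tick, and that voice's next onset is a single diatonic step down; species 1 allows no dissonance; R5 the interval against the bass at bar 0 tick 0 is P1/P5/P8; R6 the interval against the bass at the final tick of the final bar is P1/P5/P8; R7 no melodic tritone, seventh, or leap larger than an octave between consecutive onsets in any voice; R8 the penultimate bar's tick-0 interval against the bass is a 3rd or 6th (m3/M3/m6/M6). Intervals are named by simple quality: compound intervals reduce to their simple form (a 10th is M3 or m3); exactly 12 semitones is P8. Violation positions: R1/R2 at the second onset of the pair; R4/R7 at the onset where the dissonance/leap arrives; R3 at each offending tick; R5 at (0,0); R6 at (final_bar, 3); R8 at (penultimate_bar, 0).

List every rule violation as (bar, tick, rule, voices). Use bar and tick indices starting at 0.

(5, 0, R4, (0, 1))
(7, 0, R1, (0, 1))

bar 0: v0=G3 v1=G4 downbeat P8
bar 1: v0=A3 v1=D4 downbeat P4
bar 2: v0=C4 v1=C4 downbeat P1
bar 3: v0=A3 v1=C5 downbeat m3
bar 4: v0=G3 v1=E4 downbeat M6
bar 5: v0=F3 v1=B3 downbeat TT
bar 6: v0=F3 v1=D4 downbeat M6
bar 7: v0=G3 v1=G4 downbeat P8
  -> R4 @ bar 5 tick 0 v(0, 1): F3/B3 TT untreated
  -> R1 @ bar 7 tick 0 v(0, 1): F3/F4 P8 -> G3/G4 P8 similar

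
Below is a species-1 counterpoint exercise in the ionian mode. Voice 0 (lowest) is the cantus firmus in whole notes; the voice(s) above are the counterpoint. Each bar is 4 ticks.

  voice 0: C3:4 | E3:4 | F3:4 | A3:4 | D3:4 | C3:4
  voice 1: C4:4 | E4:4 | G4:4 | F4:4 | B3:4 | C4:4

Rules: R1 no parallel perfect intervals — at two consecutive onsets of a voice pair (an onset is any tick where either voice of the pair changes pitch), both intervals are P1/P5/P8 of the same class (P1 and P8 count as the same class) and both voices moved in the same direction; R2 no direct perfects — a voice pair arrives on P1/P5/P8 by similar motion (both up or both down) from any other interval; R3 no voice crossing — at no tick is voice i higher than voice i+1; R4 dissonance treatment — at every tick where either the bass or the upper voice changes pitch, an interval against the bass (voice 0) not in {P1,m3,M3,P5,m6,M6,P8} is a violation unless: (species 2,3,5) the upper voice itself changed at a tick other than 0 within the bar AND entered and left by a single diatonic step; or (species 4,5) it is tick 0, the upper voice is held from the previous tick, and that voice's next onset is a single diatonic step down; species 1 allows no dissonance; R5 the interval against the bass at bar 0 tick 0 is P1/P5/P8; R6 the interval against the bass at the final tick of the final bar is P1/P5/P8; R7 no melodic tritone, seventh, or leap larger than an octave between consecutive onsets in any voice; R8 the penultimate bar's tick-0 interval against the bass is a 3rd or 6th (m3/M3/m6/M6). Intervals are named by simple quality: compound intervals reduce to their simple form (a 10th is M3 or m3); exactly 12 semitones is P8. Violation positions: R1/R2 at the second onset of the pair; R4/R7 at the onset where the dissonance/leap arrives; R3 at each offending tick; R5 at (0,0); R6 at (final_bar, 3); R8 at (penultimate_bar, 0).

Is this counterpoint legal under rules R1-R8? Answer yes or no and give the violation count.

bar 0: v0=C3 v1=C4 (P8)
bar 1: v0=E3 v1=E4 (P8)
bar 2: v0=F3 v1=G4 (M2)
bar 3: v0=A3 v1=F4 (m6)
bar 4: v0=D3 v1=B3 (M6)
bar 5: v0=C3 v1=C4 (P8)
  R1 @ bar1.0: C3/C4 P8 -> E3/E4 P8 similar
  R4 @ bar2.0: F3/G4 M2 untreated
  R7 @ bar4.0: F4->B3 leap 6st

No (3 violations)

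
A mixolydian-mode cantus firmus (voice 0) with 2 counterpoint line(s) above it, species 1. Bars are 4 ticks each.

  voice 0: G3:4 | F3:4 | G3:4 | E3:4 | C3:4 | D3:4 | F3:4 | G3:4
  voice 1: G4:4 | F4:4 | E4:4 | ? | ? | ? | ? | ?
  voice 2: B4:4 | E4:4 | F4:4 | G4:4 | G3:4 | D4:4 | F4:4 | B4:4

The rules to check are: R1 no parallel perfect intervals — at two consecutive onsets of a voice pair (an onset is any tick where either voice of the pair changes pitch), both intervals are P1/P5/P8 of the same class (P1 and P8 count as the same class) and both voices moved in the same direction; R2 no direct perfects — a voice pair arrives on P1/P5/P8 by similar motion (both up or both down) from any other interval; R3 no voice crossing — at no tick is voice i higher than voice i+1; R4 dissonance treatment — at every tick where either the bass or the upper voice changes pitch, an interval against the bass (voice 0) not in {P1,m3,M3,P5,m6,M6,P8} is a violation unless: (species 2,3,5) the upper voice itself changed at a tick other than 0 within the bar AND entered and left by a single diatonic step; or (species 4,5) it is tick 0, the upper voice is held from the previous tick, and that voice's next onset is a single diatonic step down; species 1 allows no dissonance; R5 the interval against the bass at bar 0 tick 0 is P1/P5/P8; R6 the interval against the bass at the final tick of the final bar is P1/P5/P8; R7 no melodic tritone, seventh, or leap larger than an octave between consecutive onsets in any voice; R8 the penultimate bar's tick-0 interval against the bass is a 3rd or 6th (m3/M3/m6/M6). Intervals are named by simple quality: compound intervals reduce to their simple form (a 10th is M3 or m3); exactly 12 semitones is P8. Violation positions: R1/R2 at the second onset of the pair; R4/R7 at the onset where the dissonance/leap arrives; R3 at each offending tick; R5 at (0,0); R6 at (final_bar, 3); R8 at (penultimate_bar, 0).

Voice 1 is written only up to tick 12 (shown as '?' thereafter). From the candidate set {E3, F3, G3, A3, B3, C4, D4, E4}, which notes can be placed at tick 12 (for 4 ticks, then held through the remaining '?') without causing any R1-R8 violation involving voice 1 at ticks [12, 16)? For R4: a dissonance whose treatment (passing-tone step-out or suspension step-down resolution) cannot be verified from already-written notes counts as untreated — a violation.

{C4, E4, G3}

E3: violates R2
F3: violates R4,R7
G3: legal
A3: violates R4
B3: violates R2
C4: legal
D4: violates R4
E4: legal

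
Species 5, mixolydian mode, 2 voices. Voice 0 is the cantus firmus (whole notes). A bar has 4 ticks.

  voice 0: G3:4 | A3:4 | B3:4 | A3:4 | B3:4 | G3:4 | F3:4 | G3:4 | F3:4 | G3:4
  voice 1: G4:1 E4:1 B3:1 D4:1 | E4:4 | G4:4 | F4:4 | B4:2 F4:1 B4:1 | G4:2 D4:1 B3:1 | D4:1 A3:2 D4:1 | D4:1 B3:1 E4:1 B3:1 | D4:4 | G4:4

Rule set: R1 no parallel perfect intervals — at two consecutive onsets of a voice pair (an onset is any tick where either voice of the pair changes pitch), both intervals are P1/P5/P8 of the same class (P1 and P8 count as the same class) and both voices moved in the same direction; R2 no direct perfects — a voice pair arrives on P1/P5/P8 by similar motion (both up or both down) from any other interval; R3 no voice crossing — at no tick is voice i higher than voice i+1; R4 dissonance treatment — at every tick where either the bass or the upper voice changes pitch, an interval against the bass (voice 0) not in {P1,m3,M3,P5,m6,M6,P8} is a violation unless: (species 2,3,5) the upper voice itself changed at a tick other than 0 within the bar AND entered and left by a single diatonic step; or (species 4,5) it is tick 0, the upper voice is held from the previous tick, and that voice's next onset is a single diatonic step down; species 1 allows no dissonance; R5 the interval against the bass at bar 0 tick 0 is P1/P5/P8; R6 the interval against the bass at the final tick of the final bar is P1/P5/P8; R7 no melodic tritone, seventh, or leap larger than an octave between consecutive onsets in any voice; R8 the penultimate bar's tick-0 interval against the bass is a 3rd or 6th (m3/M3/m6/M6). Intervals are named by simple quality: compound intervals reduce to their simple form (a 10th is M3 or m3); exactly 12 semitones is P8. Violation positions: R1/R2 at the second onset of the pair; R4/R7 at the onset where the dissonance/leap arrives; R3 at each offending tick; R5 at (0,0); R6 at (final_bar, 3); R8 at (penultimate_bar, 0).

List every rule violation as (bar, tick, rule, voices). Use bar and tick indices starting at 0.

(1, 0, R1, (0, 1))
(4, 0, R2, (0, 1))
(4, 0, R7, (1,))
(4, 2, R4, (0, 1))
(4, 2, R7, (1,))
(4, 3, R7, (1,))
(5, 0, R1, (0, 1))
(9, 0, R2, (0, 1))

bar 0: v0=G3 v1=G4 downbeat P8
bar 1: v0=A3 v1=E4 downbeat P5
bar 2: v0=B3 v1=G4 downbeat m6
bar 3: v0=A3 v1=F4 downbeat m6
bar 4: v0=B3 v1=B4 downbeat P8
bar 5: v0=G3 v1=G4 downbeat P8
bar 6: v0=F3 v1=D4 downbeat M6
bar 7: v0=G3 v1=D4 downbeat P5
bar 8: v0=F3 v1=D4 downbeat M6
bar 9: v0=G3 v1=G4 downbeat P8
  -> R1 @ bar 1 tick 0 v(0, 1): G3/D4 P5 -> A3/E4 P5 similar
  -> R2 @ bar 4 tick 0 v(0, 1): A3/F4 m6 -> B3/B4 P8 similar
  -> R7 @ bar 4 tick 0 v(1,): F4->B4 leap 6st
  -> R4 @ bar 4 tick 2 v(0, 1): B3/F4 TT untreated
  -> R7 @ bar 4 tick 2 v(1,): B4->F4 leap 6st
  -> R7 @ bar 4 tick 3 v(1,): F4->B4 leap 6st
  -> R1 @ bar 5 tick 0 v(0, 1): B3/B4 P8 -> G3/G4 P8 similar
  -> R2 @ bar 9 tick 0 v(0, 1): F3/D4 M6 -> G3/G4 P8 similar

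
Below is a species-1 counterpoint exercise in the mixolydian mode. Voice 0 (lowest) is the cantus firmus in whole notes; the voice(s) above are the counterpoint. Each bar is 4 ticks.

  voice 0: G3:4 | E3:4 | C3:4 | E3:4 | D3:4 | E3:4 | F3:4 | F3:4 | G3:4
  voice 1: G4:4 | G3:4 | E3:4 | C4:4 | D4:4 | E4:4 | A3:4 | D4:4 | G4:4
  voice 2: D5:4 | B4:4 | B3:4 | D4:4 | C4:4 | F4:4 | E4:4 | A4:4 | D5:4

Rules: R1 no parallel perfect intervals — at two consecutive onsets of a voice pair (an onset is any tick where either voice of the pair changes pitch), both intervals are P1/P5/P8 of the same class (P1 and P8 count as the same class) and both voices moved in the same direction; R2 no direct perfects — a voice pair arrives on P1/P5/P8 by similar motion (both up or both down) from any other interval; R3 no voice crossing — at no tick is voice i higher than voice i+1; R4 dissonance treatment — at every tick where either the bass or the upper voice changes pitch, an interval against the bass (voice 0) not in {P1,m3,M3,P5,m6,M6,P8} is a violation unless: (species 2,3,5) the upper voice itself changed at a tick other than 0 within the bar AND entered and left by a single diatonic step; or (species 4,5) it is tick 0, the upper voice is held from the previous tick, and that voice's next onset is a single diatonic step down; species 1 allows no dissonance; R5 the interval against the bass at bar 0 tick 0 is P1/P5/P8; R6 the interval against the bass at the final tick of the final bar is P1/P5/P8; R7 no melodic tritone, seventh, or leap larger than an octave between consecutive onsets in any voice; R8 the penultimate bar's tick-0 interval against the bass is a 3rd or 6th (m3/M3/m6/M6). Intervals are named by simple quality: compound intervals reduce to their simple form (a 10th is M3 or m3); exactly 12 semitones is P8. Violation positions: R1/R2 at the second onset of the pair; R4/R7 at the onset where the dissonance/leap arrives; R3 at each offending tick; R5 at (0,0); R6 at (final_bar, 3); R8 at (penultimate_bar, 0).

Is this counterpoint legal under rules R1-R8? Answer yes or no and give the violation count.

bar 0: v0=G3 v1=G4 v2=D5 (P5)
bar 1: v0=E3 v1=G3 v2=B4 (P5)
bar 2: v0=C3 v1=E3 v2=B3 (M7)
bar 3: v0=E3 v1=C4 v2=D4 (m7)
bar 4: v0=D3 v1=D4 v2=C4 (m7)
bar 5: v0=E3 v1=E4 v2=F4 (m2)
bar 6: v0=F3 v1=A3 v2=E4 (M7)
bar 7: v0=F3 v1=D4 v2=A4 (M3)
bar 8: v0=G3 v1=G4 v2=D5 (P5)
  R1 @ bar1.0: G3/D5 P5 -> E3/B4 P5 similar
  R2 @ bar2.0: G3/B4 M3 -> E3/B3 P5 similar
  R4 @ bar2.0: C3/B3 M7 untreated
  R4 @ bar3.0: E3/D4 m7 untreated
  R3 @ bar4.0: D4 above C4
  R4 @ bar4.0: D3/C4 m7 untreated
  R3 @ bar4.1: D4 above C4
  R3 @ bar4.2: D4 above C4
  R3 @ bar4.3: D4 above C4
  R1 @ bar5.0: D3/D4 P8 -> E3/E4 P8 similar
  R4 @ bar5.0: E3/F4 m2 untreated
  R2 @ bar6.0: E4/F4 m2 -> A3/E4 P5 similar
  R4 @ bar6.0: F3/E4 M7 untreated
  R1 @ bar7.0: A3/E4 P5 -> D4/A4 P5 similar
  R1 @ bar8.0: D4/A4 P5 -> G4/D5 P5 similar
  R2 @ bar8.0: F3/D4 M6 -> G3/G4 P8 similar
  R2 @ bar8.0: F3/A4 M3 -> G3/D5 P5 similar

No (17 violations)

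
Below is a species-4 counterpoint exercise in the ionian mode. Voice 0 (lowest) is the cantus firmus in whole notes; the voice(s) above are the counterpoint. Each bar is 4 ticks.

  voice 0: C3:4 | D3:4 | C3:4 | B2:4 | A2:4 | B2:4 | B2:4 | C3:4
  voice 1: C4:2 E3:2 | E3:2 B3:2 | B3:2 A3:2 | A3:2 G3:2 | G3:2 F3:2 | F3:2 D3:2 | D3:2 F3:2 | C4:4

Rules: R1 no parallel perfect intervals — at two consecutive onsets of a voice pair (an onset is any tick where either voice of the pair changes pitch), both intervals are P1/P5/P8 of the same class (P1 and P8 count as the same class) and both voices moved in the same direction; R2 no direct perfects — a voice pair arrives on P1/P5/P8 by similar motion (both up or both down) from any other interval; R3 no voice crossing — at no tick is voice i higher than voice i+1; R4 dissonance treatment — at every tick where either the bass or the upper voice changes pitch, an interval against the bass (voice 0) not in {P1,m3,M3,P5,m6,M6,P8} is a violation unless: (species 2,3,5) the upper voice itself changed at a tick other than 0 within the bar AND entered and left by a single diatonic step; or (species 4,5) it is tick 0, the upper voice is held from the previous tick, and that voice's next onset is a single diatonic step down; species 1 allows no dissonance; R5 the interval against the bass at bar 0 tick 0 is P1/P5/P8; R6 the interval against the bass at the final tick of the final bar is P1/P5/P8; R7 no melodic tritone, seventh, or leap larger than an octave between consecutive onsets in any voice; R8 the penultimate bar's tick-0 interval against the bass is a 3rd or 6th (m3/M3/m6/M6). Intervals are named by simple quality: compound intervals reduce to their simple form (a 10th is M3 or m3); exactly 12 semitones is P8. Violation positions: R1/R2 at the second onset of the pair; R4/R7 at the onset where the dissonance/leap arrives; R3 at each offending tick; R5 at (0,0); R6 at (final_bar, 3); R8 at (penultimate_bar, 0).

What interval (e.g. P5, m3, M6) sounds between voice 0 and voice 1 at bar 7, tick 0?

voice 0=C3 voice 1=C4 -> P8

P8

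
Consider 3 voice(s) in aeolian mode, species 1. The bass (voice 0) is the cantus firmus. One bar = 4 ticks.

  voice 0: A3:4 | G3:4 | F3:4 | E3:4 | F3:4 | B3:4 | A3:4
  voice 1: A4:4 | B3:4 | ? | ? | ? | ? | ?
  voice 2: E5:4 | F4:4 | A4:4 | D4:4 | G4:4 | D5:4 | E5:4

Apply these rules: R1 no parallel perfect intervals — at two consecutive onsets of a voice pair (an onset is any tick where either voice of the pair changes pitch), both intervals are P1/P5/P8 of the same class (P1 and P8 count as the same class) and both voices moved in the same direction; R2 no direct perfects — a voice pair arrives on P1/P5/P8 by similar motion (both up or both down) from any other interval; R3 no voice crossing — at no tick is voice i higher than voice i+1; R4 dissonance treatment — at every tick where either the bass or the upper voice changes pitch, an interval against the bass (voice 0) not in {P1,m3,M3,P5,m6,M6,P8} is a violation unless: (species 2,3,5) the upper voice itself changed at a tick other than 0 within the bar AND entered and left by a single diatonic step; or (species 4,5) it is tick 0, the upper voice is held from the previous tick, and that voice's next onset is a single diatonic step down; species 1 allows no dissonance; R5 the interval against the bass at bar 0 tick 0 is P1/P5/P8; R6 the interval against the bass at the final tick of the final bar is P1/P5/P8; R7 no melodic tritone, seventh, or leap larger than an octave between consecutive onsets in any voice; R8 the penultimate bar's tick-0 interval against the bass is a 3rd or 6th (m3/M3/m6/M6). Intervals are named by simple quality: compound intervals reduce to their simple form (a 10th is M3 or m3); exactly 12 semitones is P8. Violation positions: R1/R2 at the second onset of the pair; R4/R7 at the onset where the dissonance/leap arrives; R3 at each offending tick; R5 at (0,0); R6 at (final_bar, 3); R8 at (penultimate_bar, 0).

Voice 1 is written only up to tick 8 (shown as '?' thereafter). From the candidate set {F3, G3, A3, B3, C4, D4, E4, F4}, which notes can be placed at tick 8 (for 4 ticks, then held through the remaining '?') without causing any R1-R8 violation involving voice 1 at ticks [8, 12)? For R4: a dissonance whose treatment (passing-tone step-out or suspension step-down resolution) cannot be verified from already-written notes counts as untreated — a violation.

F3: violates R2,R7
G3: violates R4
A3: legal
B3: violates R4
C4: legal
D4: violates R2
E4: violates R4
F4: violates R7

{A3, C4}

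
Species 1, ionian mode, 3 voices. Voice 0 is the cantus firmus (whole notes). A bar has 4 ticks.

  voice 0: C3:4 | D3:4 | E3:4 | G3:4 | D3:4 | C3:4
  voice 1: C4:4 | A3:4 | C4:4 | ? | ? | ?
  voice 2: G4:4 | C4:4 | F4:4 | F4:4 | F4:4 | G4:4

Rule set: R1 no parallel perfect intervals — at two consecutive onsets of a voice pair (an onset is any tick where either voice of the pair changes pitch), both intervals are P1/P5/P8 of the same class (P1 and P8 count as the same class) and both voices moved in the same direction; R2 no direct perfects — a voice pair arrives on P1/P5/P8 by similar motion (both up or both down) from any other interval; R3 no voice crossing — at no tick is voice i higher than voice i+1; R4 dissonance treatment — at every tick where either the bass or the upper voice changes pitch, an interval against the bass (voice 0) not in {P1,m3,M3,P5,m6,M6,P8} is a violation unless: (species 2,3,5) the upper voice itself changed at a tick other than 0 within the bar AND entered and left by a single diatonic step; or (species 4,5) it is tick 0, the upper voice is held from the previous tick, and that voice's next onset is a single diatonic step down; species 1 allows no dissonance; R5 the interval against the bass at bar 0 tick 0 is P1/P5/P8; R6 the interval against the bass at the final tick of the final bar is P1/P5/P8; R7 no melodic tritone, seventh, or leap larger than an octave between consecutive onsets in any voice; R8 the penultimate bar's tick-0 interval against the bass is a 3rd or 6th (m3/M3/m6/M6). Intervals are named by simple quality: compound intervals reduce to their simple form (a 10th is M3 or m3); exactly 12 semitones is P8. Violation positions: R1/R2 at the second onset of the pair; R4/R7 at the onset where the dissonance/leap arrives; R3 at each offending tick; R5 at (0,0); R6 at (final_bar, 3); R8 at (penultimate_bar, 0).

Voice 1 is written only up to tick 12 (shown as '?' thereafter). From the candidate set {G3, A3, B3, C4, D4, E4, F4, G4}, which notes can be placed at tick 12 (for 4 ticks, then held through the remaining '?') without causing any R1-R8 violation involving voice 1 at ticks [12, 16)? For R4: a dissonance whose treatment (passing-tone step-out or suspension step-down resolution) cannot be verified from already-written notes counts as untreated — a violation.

G3: legal
A3: violates R4
B3: legal
C4: violates R4
D4: violates R2
E4: legal
F4: violates R4
G4: violates R2,R3

{B3, E4, G3}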